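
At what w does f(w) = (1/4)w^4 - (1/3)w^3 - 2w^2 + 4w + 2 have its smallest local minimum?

-2

f'(w) = w^3 - w^2 - 4w + 4. Setting f'(w) = 0 gives w ∈ {-2, 1, 2}.
Since f''(w) = 3w^2 - 2w - 4, we get f''(-2) = 12 > 0 ⇒ local minimum; f''(1) = -3 < 0 ⇒ local maximum; f''(2) = 4 > 0 ⇒ local minimum.
Thus f has its smallest local minimum at w = -2, with value -22/3.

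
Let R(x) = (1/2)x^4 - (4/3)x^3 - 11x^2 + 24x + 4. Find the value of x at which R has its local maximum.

1

Critical points: R'(x) = 2x^3 - 4x^2 - 22x + 24 vanishes at x = -3, 1, 4.
R''(x) = 6x^2 - 8x - 22. R''(-3) = 56 > 0 ⇒ local minimum; R''(1) = -24 < 0 ⇒ local maximum; R''(4) = 42 > 0 ⇒ local minimum.
Thus R has its local maximum at x = 1, with value 97/6.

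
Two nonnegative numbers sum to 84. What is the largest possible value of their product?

1764

With x + y = 84, the product is P(x) = x(84 − x).
P'(x) = 84 − 2x = 0 gives x = 42; P'' = −2 < 0, so this is the maximum.
P = 42·42 = 1764.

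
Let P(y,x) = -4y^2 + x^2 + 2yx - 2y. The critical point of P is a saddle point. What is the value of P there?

∂P/∂y = -8y + 2x - 2 = 0 and ∂P/∂x = 2y + 2x = 0, so (y, x) = (-1/5, 1/5).
The Hessian has P_{yy} = -8, P_{xx} = 2, P_{yx} = 2, giving D = -20 < 0, so the point is a saddle point.
P(-1/5, 1/5) = 1/5.

1/5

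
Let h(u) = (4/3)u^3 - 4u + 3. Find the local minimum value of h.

1/3

h'(u) = 4u^2 - 4. Setting h'(u) = 0 gives u ∈ {-1, 1}.
h''(u) = 8u. h''(-1) = -8 < 0 ⇒ local maximum; h''(1) = 8 > 0 ⇒ local minimum.
So the local minimum value is h(1) = 1/3.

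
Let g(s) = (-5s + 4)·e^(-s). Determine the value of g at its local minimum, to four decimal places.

-0.8265

Differentiating with the product rule gives g'(s) = (5s - 9)·e^(-s). Since e^(-s) > 0, the only critical point is s = 9/5.
g''(9/5) has the same sign as 5 > 0, so this is a local minimum.
g(9/5) = (-5)·e^(-9/5) ≈ -0.8265.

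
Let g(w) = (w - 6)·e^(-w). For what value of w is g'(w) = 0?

7

Differentiating with the product rule gives g'(w) = (-w + 7)·e^(-w). Since e^(-w) > 0, the only critical point is w = 7.
g''(7) has the same sign as -1 < 0, so this is a local maximum.
g(7) = (1)·e^(-7) ≈ 0.0009.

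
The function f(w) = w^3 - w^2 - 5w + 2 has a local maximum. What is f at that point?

5

f'(w) = 3w^2 - 2w - 5 = 0 at w = -1, 5/3.
Since f''(w) = 6w - 2, we get f''(-1) = -8 < 0 ⇒ local maximum; f''(5/3) = 8 > 0 ⇒ local minimum.
So the local maximum value is f(-1) = 5.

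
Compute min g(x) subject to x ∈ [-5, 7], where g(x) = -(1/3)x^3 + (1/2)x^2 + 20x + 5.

-137/3

The derivative is -x^2 + x + 20, which vanishes at x = -4 and x = 5.
Compare values at every candidate in [-5, 7]: g(-5) = -245/6,  g(-4) = -137/3,  g(5) = 455/6,  g(7) = 331/6.
Hence the absolute minimum is -137/3 at x = -4.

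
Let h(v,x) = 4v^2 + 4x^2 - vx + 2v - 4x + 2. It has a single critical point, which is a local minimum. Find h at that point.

∂h/∂v = 8v - x + 2 = 0 and ∂h/∂x = -v + 8x - 4 = 0, so (v, x) = (-4/21, 10/21).
The Hessian has h_{vv} = 8, h_{xx} = 8, h_{vx} = -1, giving D = 63 > 0 with h_{vv} > 0, so the point is a local minimum.
h(-4/21, 10/21) = 6/7.

6/7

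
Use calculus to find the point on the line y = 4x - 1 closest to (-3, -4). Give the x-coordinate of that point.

-15/17

Minimize D(x)^2 = (x + 3)^2 + (4x + 3)^2.
d/dx[D^2] = 2(x + 3) + 2·4·(4x + 3) = 0 ⇒ x = -15/17.
Then y = -77/17 and the distance is √(81/17) ≈ 2.1828.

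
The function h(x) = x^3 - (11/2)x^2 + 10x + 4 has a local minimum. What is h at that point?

h'(x) = 3x^2 - 11x + 10 = 0 at x = 5/3, 2.
Second-derivative test with h''(x) = 6x - 11: h''(5/3) = -1 < 0 ⇒ local maximum; h''(2) = 1 > 0 ⇒ local minimum.
The local minimum is h(2) = 10.

10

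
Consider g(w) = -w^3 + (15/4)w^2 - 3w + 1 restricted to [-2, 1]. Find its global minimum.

5/16

Differentiating, g'(w) = -3w^2 + (15/2)w - 3; whose only zero in [-2, 1] is w = 1/2.
Evaluating at the critical points and endpoints: g(-2) = 30; g(1/2) = 5/16; g(1) = 3/4.
So the minimum is g(1/2) = 5/16.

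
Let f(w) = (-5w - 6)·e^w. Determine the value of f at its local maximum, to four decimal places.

By the product rule, f'(w) = (-5w - 11)·e^w. Since e^w > 0, the only critical point is w = -11/5.
f''(-11/5) has the same sign as -5 < 0, so this is a local maximum.
f(-11/5) = (5)·e^(-11/5) ≈ 0.5540.

0.5540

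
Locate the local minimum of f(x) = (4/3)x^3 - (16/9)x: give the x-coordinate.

Critical points: f'(x) = 4x^2 - 16/9 vanishes at x = -2/3, 2/3.
f''(x) = 8x. f''(-2/3) = -16/3 < 0 ⇒ local maximum; f''(2/3) = 16/3 > 0 ⇒ local minimum.
So the local minimum value is f(2/3) = -64/81.

2/3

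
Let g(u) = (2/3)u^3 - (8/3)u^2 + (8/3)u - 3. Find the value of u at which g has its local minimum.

g'(u) = 2u^2 - (16/3)u + 8/3. Setting g'(u) = 0 gives u ∈ {2/3, 2}.
Second-derivative test with g''(u) = 4u - 16/3: g''(2/3) = -8/3 < 0 ⇒ local maximum; g''(2) = 8/3 > 0 ⇒ local minimum.
The local minimum is g(2) = -3.

2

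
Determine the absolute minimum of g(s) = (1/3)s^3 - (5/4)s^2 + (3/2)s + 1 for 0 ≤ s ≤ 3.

1

g'(s) = s^2 - (5/2)s + 3/2, which vanishes at s = 1 and s = 3/2.
Evaluating at the critical points and endpoints: g(0) = 1, g(1) = 19/12, g(3/2) = 25/16, g(3) = 13/4.
Hence the absolute minimum is 1 at s = 0.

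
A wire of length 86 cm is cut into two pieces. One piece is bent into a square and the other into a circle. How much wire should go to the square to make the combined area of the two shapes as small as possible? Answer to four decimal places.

48.1685

Let x be the length used for the square. Square side x/4; circle radius (86−x)/(2π).
A(x) = (x/4)² + π·((86−x)/(2π))² = x²/16 + (86−x)²/(4π) for 0 ≤ x ≤ 86. A'(x) = x/8 − (86−x)/(2π) = 0 gives x = 4·86/(π+4) ≈ 48.1685.
A'' = 1/8 + 1/(2π) > 0, so this gives the minimum combined area; x ≈ 48.1685 cm to the square.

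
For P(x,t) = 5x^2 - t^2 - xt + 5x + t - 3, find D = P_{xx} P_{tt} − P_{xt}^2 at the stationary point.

∂P/∂x = 10x - t + 5 = 0 and ∂P/∂t = -x - 2t + 1 = 0, so (x, t) = (-3/7, 5/7).
The Hessian has P_{xx} = 10, P_{tt} = -2, P_{xt} = -1, giving D = -21 < 0, so the point is a saddle point.
D = (10)·(-2) − (-1)^2 = -21.

-21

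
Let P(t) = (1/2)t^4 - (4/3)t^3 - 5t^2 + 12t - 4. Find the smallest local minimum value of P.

P'(t) = 2t^3 - 4t^2 - 10t + 12 = 0 at t = -2, 1, 3.
P''(t) = 6t^2 - 8t - 10. P''(-2) = 30 > 0 ⇒ local minimum; P''(1) = -12 < 0 ⇒ local maximum; P''(3) = 20 > 0 ⇒ local minimum.
The smallest local minimum is P(-2) = -88/3.

-88/3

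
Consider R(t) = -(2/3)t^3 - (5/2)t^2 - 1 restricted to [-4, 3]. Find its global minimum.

-83/2

Differentiating, R'(t) = -2t^2 - 5t; which vanishes at t = -5/2 and t = 0.
Compare values at every candidate in [-4, 3]: R(-4) = 5/3; R(-5/2) = -149/24; R(0) = -1; R(3) = -83/2.
So the minimum is R(3) = -83/2.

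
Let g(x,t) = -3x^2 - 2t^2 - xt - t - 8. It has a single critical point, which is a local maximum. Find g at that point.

-181/23

∂g/∂x = -6x - t = 0 and ∂g/∂t = -x - 4t - 1 = 0, so (x, t) = (1/23, -6/23).
The Hessian has g_{xx} = -6, g_{tt} = -4, g_{xt} = -1, giving D = 23 > 0 with g_{xx} < 0, so the point is a local maximum.
g(1/23, -6/23) = -181/23.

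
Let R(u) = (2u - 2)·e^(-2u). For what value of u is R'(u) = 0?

R'(u) = 2·e^(-2u) + (2u - 2)·(-2)·e^(-2u) = (-4u + 6)·e^(-2u). Since e^(-2u) > 0, the only critical point is u = 3/2.
R''(3/2) has the same sign as -4 < 0, so this is a local maximum.
R(3/2) = (1)·e^(-3) ≈ 0.0498.

3/2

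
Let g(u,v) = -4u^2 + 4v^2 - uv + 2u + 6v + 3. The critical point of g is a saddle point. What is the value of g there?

79/65

∂g/∂u = -8u - v + 2 = 0 and ∂g/∂v = -u + 8v + 6 = 0, so (u, v) = (22/65, -46/65).
The Hessian has g_{uu} = -8, g_{vv} = 8, g_{uv} = -1, giving D = -65 < 0, so the point is a saddle point.
g(22/65, -46/65) = 79/65.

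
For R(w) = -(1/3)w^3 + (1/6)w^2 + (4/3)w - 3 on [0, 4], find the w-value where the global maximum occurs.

4/3

R'(w) = -w^2 + (1/3)w + 4/3, whose only zero in [0, 4] is w = 4/3.
Candidates: R(0) = -3, R(4/3) = -139/81, R(4) = -49/3.
The maximum over the interval is -139/81, attained at w = 4/3.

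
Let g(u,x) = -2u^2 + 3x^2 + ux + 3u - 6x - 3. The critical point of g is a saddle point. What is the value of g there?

-102/25

∂g/∂u = -4u + x + 3 = 0 and ∂g/∂x = u + 6x - 6 = 0, so (u, x) = (24/25, 21/25).
The Hessian has g_{uu} = -4, g_{xx} = 6, g_{ux} = 1, giving D = -25 < 0, so the point is a saddle point.
g(24/25, 21/25) = -102/25.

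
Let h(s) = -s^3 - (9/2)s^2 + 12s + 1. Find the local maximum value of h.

h'(s) = -3s^2 - 9s + 12. Setting h'(s) = 0 gives s ∈ {-4, 1}.
Second-derivative test with h''(s) = -6s - 9: h''(-4) = 15 > 0 ⇒ local minimum; h''(1) = -15 < 0 ⇒ local maximum.
The local maximum is h(1) = 15/2.

15/2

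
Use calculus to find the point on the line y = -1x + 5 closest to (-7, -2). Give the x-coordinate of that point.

Minimize D(x)^2 = (x + 7)^2 + (-x + 7)^2.
d/dx[D^2] = 2(x + 7) + 2·(-1)·(-x + 7) = 0 ⇒ x = 0.
Then y = 5 and the distance is √(98) ≈ 9.8995.

0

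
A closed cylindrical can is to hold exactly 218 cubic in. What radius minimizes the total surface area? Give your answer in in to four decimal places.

With radius r and height h, πr²h = 218 so h = 218/(πr²), and S(r) = 2πr² + 2πrh = 2πr² + 2·218/r.
S'(r) = 4πr − 2·218/r² = 0 ⇒ r³ = 218/(2π), so r ≈ 3.2616 and h = 2r ≈ 6.5231.
S''(r) = 4π + 4·218/r³ > 0, so this is the minimum; S ≈ 200.5175.

3.2616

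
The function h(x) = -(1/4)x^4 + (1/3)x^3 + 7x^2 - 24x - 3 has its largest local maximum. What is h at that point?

359/3

Critical points: h'(x) = -x^3 + x^2 + 14x - 24 vanishes at x = -4, 2, 3.
Second-derivative test with h''(x) = -3x^2 + 2x + 14: h''(-4) = -42 < 0 ⇒ local maximum; h''(2) = 6 > 0 ⇒ local minimum; h''(3) = -7 < 0 ⇒ local maximum.
Thus h has its largest local maximum at x = -4, with value 359/3.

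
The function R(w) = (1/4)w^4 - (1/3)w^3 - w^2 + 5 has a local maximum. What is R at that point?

R'(w) = w^3 - w^2 - 2w. Setting R'(w) = 0 gives w ∈ {-1, 0, 2}.
Since R''(w) = 3w^2 - 2w - 2, we get R''(-1) = 3 > 0 ⇒ local minimum; R''(0) = -2 < 0 ⇒ local maximum; R''(2) = 6 > 0 ⇒ local minimum.
So the local maximum value is R(0) = 5.

5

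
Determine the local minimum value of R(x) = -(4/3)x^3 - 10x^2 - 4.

-262/3

Critical points: R'(x) = -4x^2 - 20x vanishes at x = -5, 0.
Second-derivative test with R''(x) = -8x - 20: R''(-5) = 20 > 0 ⇒ local minimum; R''(0) = -20 < 0 ⇒ local maximum.
The local minimum is R(-5) = -262/3.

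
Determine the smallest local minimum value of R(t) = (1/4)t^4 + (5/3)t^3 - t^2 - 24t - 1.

R'(t) = t^3 + 5t^2 - 2t - 24. Setting R'(t) = 0 gives t ∈ {-4, -3, 2}.
R''(t) = 3t^2 + 10t - 2. R''(-4) = 6 > 0 ⇒ local minimum; R''(-3) = -5 < 0 ⇒ local maximum; R''(2) = 30 > 0 ⇒ local minimum.
The smallest local minimum is R(2) = -107/3.

-107/3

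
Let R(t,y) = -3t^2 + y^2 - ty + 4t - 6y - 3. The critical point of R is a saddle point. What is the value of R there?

∂R/∂t = -6t - y + 4 = 0 and ∂R/∂y = -t + 2y - 6 = 0, so (t, y) = (2/13, 40/13).
The Hessian has R_{tt} = -6, R_{yy} = 2, R_{ty} = -1, giving D = -13 < 0, so the point is a saddle point.
R(2/13, 40/13) = -155/13.

-155/13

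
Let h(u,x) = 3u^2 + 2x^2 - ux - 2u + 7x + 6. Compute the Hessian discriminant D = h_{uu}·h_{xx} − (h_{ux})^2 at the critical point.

∂h/∂u = 6u - x - 2 = 0 and ∂h/∂x = -u + 4x + 7 = 0, so (u, x) = (1/23, -40/23).
The Hessian has h_{uu} = 6, h_{xx} = 4, h_{ux} = -1, giving D = 23 > 0 with h_{uu} > 0, so the point is a local minimum.
D = (6)·(4) − (-1)^2 = 23.

23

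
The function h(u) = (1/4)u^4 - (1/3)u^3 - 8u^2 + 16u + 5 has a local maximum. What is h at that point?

h'(u) = u^3 - u^2 - 16u + 16 = 0 at u = -4, 1, 4.
Since h''(u) = 3u^2 - 2u - 16, we get h''(-4) = 40 > 0 ⇒ local minimum; h''(1) = -15 < 0 ⇒ local maximum; h''(4) = 24 > 0 ⇒ local minimum.
The local maximum is h(1) = 155/12.

155/12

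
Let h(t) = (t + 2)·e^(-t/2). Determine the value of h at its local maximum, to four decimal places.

2.0000

Differentiating with the product rule gives h'(t) = (-(1/2)t)·e^(-t/2). Since e^(-t/2) > 0, the only critical point is t = 0.
h''(0) has the same sign as -1/2 < 0, so this is a local maximum.
h(0) = (2)·e^(0) ≈ 2.0000.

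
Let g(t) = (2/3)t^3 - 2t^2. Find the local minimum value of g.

-8/3

Critical points: g'(t) = 2t^2 - 4t vanishes at t = 0, 2.
Since g''(t) = 4t - 4, we get g''(0) = -4 < 0 ⇒ local maximum; g''(2) = 4 > 0 ⇒ local minimum.
So the local minimum value is g(2) = -8/3.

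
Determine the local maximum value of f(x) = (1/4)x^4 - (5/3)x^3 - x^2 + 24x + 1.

f'(x) = x^3 - 5x^2 - 2x + 24 = 0 at x = -2, 3, 4.
f''(x) = 3x^2 - 10x - 2. f''(-2) = 30 > 0 ⇒ local minimum; f''(3) = -5 < 0 ⇒ local maximum; f''(4) = 6 > 0 ⇒ local minimum.
Thus f has its local maximum at x = 3, with value 157/4.

157/4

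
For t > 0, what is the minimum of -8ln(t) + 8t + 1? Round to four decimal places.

g'(t) = -8/t + 8 = 0 gives t = 1.
g''(t) = 8/t², which is positive for t > 0, so this is a local minimum.
g(1) = -8·ln(1) + 8 + 1 ≈ 9.0000.

9.0000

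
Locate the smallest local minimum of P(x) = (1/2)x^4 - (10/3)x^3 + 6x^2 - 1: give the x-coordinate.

0

P'(x) = 2x^3 - 10x^2 + 12x. Setting P'(x) = 0 gives x ∈ {0, 2, 3}.
P''(x) = 6x^2 - 20x + 12. P''(0) = 12 > 0 ⇒ local minimum; P''(2) = -4 < 0 ⇒ local maximum; P''(3) = 6 > 0 ⇒ local minimum.
Thus P has its smallest local minimum at x = 0, with value -1.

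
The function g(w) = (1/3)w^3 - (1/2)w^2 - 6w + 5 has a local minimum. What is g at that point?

-17/2

g'(w) = w^2 - w - 6 = 0 at w = -2, 3.
Second-derivative test with g''(w) = 2w - 1: g''(-2) = -5 < 0 ⇒ local maximum; g''(3) = 5 > 0 ⇒ local minimum.
Thus g has its local minimum at w = 3, with value -17/2.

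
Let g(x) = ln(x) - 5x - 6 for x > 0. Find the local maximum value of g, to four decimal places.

g'(x) = 1/x − 5 = 0 gives x = 1/5.
g''(x) = -1/x², which is negative for x > 0, so this is a local maximum.
g(1/5) = 1·ln(1/5) - 1 - 6 ≈ -8.6094.

-8.6094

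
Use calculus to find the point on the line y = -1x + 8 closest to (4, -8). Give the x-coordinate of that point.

10

Minimize D(x)^2 = (x - 4)^2 + (-x + 16)^2.
d/dx[D^2] = 2(x - 4) + 2·(-1)·(-x + 16) = 0 ⇒ x = 10.
Then y = -2 and the distance is √(72) ≈ 8.4853.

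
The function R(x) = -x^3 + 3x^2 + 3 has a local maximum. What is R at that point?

7

R'(x) = -3x^2 + 6x. Setting R'(x) = 0 gives x ∈ {0, 2}.
Second-derivative test with R''(x) = -6x + 6: R''(0) = 6 > 0 ⇒ local minimum; R''(2) = -6 < 0 ⇒ local maximum.
So the local maximum value is R(2) = 7.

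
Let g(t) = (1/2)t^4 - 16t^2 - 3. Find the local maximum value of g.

g'(t) = 2t^3 - 32t = 0 at t = -4, 0, 4.
Second-derivative test with g''(t) = 6t^2 - 32: g''(-4) = 64 > 0 ⇒ local minimum; g''(0) = -32 < 0 ⇒ local maximum; g''(4) = 64 > 0 ⇒ local minimum.
Thus g has its local maximum at t = 0, with value -3.

-3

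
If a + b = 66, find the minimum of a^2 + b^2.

With a + b = 66, a^2 + b^2 = a^2 + (66 − a)^2.
The derivative 2a − 2(66 − a) = 4a − 132 vanishes at a = 33; second derivative 4 > 0, a minimum.
The minimum is 2·(33)^2 = 2178.

2178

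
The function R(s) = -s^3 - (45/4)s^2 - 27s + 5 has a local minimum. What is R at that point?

-22

R'(s) = -3s^2 - (45/2)s - 27 = 0 at s = -6, -3/2.
Second-derivative test with R''(s) = -6s - 45/2: R''(-6) = 27/2 > 0 ⇒ local minimum; R''(-3/2) = -27/2 < 0 ⇒ local maximum.
Thus R has its local minimum at s = -6, with value -22.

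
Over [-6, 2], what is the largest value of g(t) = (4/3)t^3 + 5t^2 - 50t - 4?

613/3

Differentiating, g'(t) = 4t^2 + 10t - 50; whose only zero in [-6, 2] is t = -5.
Evaluating at the critical points and endpoints: g(-6) = 188, g(-5) = 613/3, g(2) = -220/3.
Hence the absolute maximum is 613/3 at t = -5.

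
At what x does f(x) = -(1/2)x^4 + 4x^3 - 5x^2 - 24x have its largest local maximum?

f'(x) = -2x^3 + 12x^2 - 10x - 24 = 0 at x = -1, 3, 4.
Second-derivative test with f''(x) = -6x^2 + 24x - 10: f''(-1) = -40 < 0 ⇒ local maximum; f''(3) = 8 > 0 ⇒ local minimum; f''(4) = -10 < 0 ⇒ local maximum.
Thus f has its largest local maximum at x = -1, with value 29/2.

-1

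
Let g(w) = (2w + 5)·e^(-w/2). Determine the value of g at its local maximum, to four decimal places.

5.1361

Differentiating with the product rule gives g'(w) = (-w - 1/2)·e^(-w/2). Since e^(-w/2) > 0, the only critical point is w = -1/2.
g''(-1/2) has the same sign as -1 < 0, so this is a local maximum.
g(-1/2) = (4)·e^(1/4) ≈ 5.1361.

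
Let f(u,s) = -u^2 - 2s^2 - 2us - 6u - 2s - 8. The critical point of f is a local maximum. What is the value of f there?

5

∂f/∂u = -2u - 2s - 6 = 0 and ∂f/∂s = -2u - 4s - 2 = 0, so (u, s) = (-5, 2).
The Hessian has f_{uu} = -2, f_{ss} = -4, f_{us} = -2, giving D = 4 > 0 with f_{uu} < 0, so the point is a local maximum.
f(-5, 2) = 5.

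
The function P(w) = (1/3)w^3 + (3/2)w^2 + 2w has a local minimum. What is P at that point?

Critical points: P'(w) = w^2 + 3w + 2 vanishes at w = -2, -1.
Since P''(w) = 2w + 3, we get P''(-2) = -1 < 0 ⇒ local maximum; P''(-1) = 1 > 0 ⇒ local minimum.
Thus P has its local minimum at w = -1, with value -5/6.

-5/6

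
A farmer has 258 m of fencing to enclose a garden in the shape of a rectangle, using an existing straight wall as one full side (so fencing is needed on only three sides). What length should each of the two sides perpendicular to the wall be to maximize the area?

Let the sides perpendicular to the wall have length x and the parallel side y, so 2x + y = 258 and the area is A = xy = x(258 − 2x).
A'(x) = 258 − 4x = 0 gives x = 129/2, and A''(x) = −4 < 0 confirms a maximum.
Then y = 258 − 2·129/2 = 129 and A = 16641/2.

129/2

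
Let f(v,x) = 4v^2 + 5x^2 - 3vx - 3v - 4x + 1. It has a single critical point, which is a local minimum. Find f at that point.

∂f/∂v = 8v - 3x - 3 = 0 and ∂f/∂x = -3v + 10x - 4 = 0, so (v, x) = (42/71, 41/71).
The Hessian has f_{vv} = 8, f_{xx} = 10, f_{vx} = -3, giving D = 71 > 0 with f_{vv} > 0, so the point is a local minimum.
f(42/71, 41/71) = -74/71.

-74/71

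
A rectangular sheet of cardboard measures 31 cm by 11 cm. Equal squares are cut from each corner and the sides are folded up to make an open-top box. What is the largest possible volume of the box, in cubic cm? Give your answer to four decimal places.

390.0739

With cut size x, the volume is V(x) = x(31 − 2x)(11 − 2x) for 0 < x < 5.5.
V'(x) = 12x^2 − 168x + 341. Setting V'(x) = 0 gives x ≈ 2.4631 (the root in (0, 5.5)).
V''(x) = 24x − 168 is negative there, so this is the maximum; V ≈ 390.0739.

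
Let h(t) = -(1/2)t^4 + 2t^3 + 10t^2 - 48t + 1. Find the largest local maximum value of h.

281/2

Critical points: h'(t) = -2t^3 + 6t^2 + 20t - 48 vanishes at t = -3, 2, 4.
h''(t) = -6t^2 + 12t + 20. h''(-3) = -70 < 0 ⇒ local maximum; h''(2) = 20 > 0 ⇒ local minimum; h''(4) = -28 < 0 ⇒ local maximum.
Thus h has its largest local maximum at t = -3, with value 281/2.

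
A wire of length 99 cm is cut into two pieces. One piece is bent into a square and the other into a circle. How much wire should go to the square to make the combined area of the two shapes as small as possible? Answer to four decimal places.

55.4498

Let x be the length used for the square. Square side x/4; circle radius (99−x)/(2π).
A(x) = (x/4)² + π·((99−x)/(2π))² = x²/16 + (99−x)²/(4π) for 0 ≤ x ≤ 99. A'(x) = x/8 − (99−x)/(2π) = 0 gives x = 4·99/(π+4) ≈ 55.4498.
A'' = 1/8 + 1/(2π) > 0, so this gives the minimum combined area; x ≈ 55.4498 cm to the square.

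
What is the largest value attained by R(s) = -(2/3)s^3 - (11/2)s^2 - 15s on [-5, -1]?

125/6

The derivative is -2s^2 - 11s - 15, which vanishes at s = -3 and s = -5/2.
Candidates: R(-5) = 125/6, R(-3) = 27/2, R(-5/2) = 325/24, R(-1) = 61/6.
So the maximum is R(-5) = 125/6.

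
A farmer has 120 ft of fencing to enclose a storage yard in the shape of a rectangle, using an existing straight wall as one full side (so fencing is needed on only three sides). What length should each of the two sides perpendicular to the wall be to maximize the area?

30

Let the sides perpendicular to the wall have length x and the parallel side y, so 2x + y = 120 and the area is A = xy = x(120 − 2x).
A'(x) = 120 − 4x = 0 gives x = 30, and A''(x) = −4 < 0 confirms a maximum.
Then y = 120 − 2·30 = 60 and A = 1800.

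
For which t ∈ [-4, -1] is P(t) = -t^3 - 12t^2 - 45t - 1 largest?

-3

Differentiating, P'(t) = -3t^2 - 24t - 45; whose only zero in [-4, -1] is t = -3.
Compare values at every candidate in [-4, -1]: P(-4) = 51,  P(-3) = 53,  P(-1) = 33.
The maximum over the interval is 53, attained at t = -3.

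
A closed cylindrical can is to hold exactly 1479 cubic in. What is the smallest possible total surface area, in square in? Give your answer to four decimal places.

With radius r and height h, πr²h = 1479 so h = 1479/(πr²), and S(r) = 2πr² + 2πrh = 2πr² + 2·1479/r.
S'(r) = 4πr − 2·1479/r² = 0 ⇒ r³ = 1479/(2π), so r ≈ 6.1744 and h = 2r ≈ 12.3488.
S''(r) = 4π + 4·1479/r³ > 0, so this is the minimum; S ≈ 718.6101.

718.6101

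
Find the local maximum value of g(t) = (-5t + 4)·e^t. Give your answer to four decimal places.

Differentiating with the product rule gives g'(t) = (-5t - 1)·e^t. Since e^t > 0, the only critical point is t = -1/5.
g''(-1/5) has the same sign as -5 < 0, so this is a local maximum.
g(-1/5) = (5)·e^(-1/5) ≈ 4.0937.

4.0937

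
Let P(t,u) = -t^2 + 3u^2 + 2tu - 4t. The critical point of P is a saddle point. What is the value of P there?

∂P/∂t = -2t + 2u - 4 = 0 and ∂P/∂u = 2t + 6u = 0, so (t, u) = (-3/2, 1/2).
The Hessian has P_{tt} = -2, P_{uu} = 6, P_{tu} = 2, giving D = -16 < 0, so the point is a saddle point.
P(-3/2, 1/2) = 3.

3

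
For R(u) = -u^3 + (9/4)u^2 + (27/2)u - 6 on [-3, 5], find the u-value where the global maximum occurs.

Differentiating, R'(u) = -3u^2 + (9/2)u + 27/2; which vanishes at u = -3/2 and u = 3.
Compare values at every candidate in [-3, 5]: R(-3) = 3/4,  R(-3/2) = -285/16,  R(3) = 111/4,  R(5) = -29/4.
So the maximum is R(3) = 111/4.

3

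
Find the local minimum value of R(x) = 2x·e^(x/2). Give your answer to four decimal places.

R'(x) = 2·e^(x/2) + (2x)·(1/2)·e^(x/2) = (x + 2)·e^(x/2). Since e^(x/2) > 0, the only critical point is x = -2.
R''(-2) has the same sign as 1 > 0, so this is a local minimum.
R(-2) = (-4)·e^(-1) ≈ -1.4715.

-1.4715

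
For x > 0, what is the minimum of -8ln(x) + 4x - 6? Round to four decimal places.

-3.5452

g'(x) = -8/x + 4 = 0 gives x = 2.
g''(x) = 8/x², which is positive for x > 0, so this is a local minimum.
g(2) = -8·ln(2) + 8 - 6 ≈ -3.5452.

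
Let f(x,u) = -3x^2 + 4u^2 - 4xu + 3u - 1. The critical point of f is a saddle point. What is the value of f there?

∂f/∂x = -6x - 4u = 0 and ∂f/∂u = -4x + 8u + 3 = 0, so (x, u) = (3/16, -9/32).
The Hessian has f_{xx} = -6, f_{uu} = 8, f_{xu} = -4, giving D = -64 < 0, so the point is a saddle point.
f(3/16, -9/32) = -91/64.

-91/64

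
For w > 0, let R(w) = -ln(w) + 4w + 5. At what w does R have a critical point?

1/4

R'(w) = -1/w + 4 = 0 gives w = 1/4.
R''(w) = 1/w², which is positive for w > 0, so this is a local minimum.
R(1/4) = -1·ln(1/4) + 1 + 5 ≈ 7.3863.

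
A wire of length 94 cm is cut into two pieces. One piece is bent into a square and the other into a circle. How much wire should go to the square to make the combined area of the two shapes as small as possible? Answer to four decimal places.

52.6493

Let x be the length used for the square. Square side x/4; circle radius (94−x)/(2π).
A(x) = (x/4)² + π·((94−x)/(2π))² = x²/16 + (94−x)²/(4π) for 0 ≤ x ≤ 94. A'(x) = x/8 − (94−x)/(2π) = 0 gives x = 4·94/(π+4) ≈ 52.6493.
A'' = 1/8 + 1/(2π) > 0, so this gives the minimum combined area; x ≈ 52.6493 cm to the square.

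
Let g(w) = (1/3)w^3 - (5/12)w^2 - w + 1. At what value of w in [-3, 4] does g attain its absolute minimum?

-3

Differentiating, g'(w) = w^2 - (5/6)w - 1; which vanishes at w = -2/3 and w = 3/2.
Evaluating at the critical points and endpoints: g(-3) = -35/4, g(-2/3) = 112/81, g(3/2) = -5/16, g(4) = 35/3.
So the minimum is g(-3) = -35/4.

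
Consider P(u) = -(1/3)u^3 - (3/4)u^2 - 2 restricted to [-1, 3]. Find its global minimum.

The derivative is -u^2 - (3/2)u, whose only zero in [-1, 3] is u = 0.
Compare values at every candidate in [-1, 3]: P(-1) = -29/12,  P(0) = -2,  P(3) = -71/4.
So the minimum is P(3) = -71/4.

-71/4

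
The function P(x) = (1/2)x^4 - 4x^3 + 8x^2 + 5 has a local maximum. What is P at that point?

P'(x) = 2x^3 - 12x^2 + 16x. Setting P'(x) = 0 gives x ∈ {0, 2, 4}.
Since P''(x) = 6x^2 - 24x + 16, we get P''(0) = 16 > 0 ⇒ local minimum; P''(2) = -8 < 0 ⇒ local maximum; P''(4) = 16 > 0 ⇒ local minimum.
The local maximum is P(2) = 13.

13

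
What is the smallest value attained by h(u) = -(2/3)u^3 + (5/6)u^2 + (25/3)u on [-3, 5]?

The derivative is -2u^2 + (5/3)u + 25/3, which vanishes at u = -5/3 and u = 5/2.
Compare values at every candidate in [-3, 5]: h(-3) = 1/2; h(-5/3) = -1375/162; h(5/2) = 125/8; h(5) = -125/6.
So the minimum is h(5) = -125/6.

-125/6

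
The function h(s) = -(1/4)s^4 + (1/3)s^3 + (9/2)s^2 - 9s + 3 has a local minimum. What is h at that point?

-17/12

h'(s) = -s^3 + s^2 + 9s - 9 = 0 at s = -3, 1, 3.
Since h''(s) = -3s^2 + 2s + 9, we get h''(-3) = -24 < 0 ⇒ local maximum; h''(1) = 8 > 0 ⇒ local minimum; h''(3) = -12 < 0 ⇒ local maximum.
The local minimum is h(1) = -17/12.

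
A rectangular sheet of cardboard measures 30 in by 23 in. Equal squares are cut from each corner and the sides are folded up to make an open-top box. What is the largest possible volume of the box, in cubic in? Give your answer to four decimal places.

With cut size x, the volume is V(x) = x(30 − 2x)(23 − 2x) for 0 < x < 11.5.
V'(x) = 12x^2 − 212x + 690. Setting V'(x) = 0 gives x ≈ 4.3026 (the root in (0, 11.5)).
V''(x) = 24x − 212 is negative there, so this is the maximum; V ≈ 1325.0884.

1325.0884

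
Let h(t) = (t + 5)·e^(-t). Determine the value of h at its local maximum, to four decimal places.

Differentiating with the product rule gives h'(t) = (-t - 4)·e^(-t). Since e^(-t) > 0, the only critical point is t = -4.
h''(-4) has the same sign as -1 < 0, so this is a local maximum.
h(-4) = (1)·e^(4) ≈ 54.5982.

54.5982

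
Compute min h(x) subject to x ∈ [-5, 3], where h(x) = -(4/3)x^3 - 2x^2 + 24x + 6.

-48

Differentiating, h'(x) = -4x^2 - 4x + 24; which vanishes at x = -3 and x = 2.
Candidates: h(-5) = 8/3,  h(-3) = -48,  h(2) = 106/3,  h(3) = 24.
The minimum over the interval is -48, attained at x = -3.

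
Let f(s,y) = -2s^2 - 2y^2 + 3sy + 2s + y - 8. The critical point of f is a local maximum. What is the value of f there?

∂f/∂s = -4s + 3y + 2 = 0 and ∂f/∂y = 3s - 4y + 1 = 0, so (s, y) = (11/7, 10/7).
The Hessian has f_{ss} = -4, f_{yy} = -4, f_{sy} = 3, giving D = 7 > 0 with f_{ss} < 0, so the point is a local maximum.
f(11/7, 10/7) = -40/7.

-40/7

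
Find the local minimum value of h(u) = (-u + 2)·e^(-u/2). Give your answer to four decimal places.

-0.2707

Differentiating with the product rule gives h'(u) = ((1/2)u - 2)·e^(-u/2). Since e^(-u/2) > 0, the only critical point is u = 4.
h''(4) has the same sign as 1/2 > 0, so this is a local minimum.
h(4) = (-2)·e^(-2) ≈ -0.2707.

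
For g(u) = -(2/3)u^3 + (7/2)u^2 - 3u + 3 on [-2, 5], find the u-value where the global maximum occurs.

The derivative is -2u^2 + 7u - 3, which vanishes at u = 1/2 and u = 3.
Candidates: g(-2) = 85/3; g(1/2) = 55/24; g(3) = 15/2; g(5) = -47/6.
Hence the absolute maximum is 85/3 at u = -2.

-2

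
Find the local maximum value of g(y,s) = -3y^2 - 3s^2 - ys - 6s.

∂g/∂y = -6y - s = 0 and ∂g/∂s = -y - 6s - 6 = 0, so (y, s) = (6/35, -36/35).
The Hessian has g_{yy} = -6, g_{ss} = -6, g_{ys} = -1, giving D = 35 > 0 with g_{yy} < 0, so the point is a local maximum.
g(6/35, -36/35) = 108/35.

108/35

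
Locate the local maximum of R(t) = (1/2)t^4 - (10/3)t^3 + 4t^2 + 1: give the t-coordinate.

1

Critical points: R'(t) = 2t^3 - 10t^2 + 8t vanishes at t = 0, 1, 4.
R''(t) = 6t^2 - 20t + 8. R''(0) = 8 > 0 ⇒ local minimum; R''(1) = -6 < 0 ⇒ local maximum; R''(4) = 24 > 0 ⇒ local minimum.
Thus R has its local maximum at t = 1, with value 13/6.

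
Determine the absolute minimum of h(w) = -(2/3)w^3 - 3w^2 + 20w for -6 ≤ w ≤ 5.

The derivative is -2w^2 - 6w + 20, which vanishes at w = -5 and w = 2.
Evaluating at the critical points and endpoints: h(-6) = -84,  h(-5) = -275/3,  h(2) = 68/3,  h(5) = -175/3.
Hence the absolute minimum is -275/3 at w = -5.

-275/3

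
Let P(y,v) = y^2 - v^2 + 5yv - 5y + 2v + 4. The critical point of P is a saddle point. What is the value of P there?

5

∂P/∂y = 2y + 5v - 5 = 0 and ∂P/∂v = 5y - 2v + 2 = 0, so (y, v) = (0, 1).
The Hessian has P_{yy} = 2, P_{vv} = -2, P_{yv} = 5, giving D = -29 < 0, so the point is a saddle point.
P(0, 1) = 5.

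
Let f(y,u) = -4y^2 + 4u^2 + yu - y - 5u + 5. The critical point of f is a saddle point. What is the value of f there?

224/65

∂f/∂y = -8y + u - 1 = 0 and ∂f/∂u = y + 8u - 5 = 0, so (y, u) = (-3/65, 41/65).
The Hessian has f_{yy} = -8, f_{uu} = 8, f_{yu} = 1, giving D = -65 < 0, so the point is a saddle point.
f(-3/65, 41/65) = 224/65.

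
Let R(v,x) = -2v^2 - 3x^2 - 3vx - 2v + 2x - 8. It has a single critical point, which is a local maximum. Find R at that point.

∂R/∂v = -4v - 3x - 2 = 0 and ∂R/∂x = -3v - 6x + 2 = 0, so (v, x) = (-6/5, 14/15).
The Hessian has R_{vv} = -4, R_{xx} = -6, R_{vx} = -3, giving D = 15 > 0 with R_{vv} < 0, so the point is a local maximum.
R(-6/5, 14/15) = -88/15.

-88/15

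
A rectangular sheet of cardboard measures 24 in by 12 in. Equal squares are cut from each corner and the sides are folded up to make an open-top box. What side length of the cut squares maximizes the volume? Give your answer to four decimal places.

2.5359

With cut size x, the volume is V(x) = x(24 − 2x)(12 − 2x) for 0 < x < 6.
V'(x) = 12x^2 − 144x + 288. Setting V'(x) = 0 gives x ≈ 2.5359 (the root in (0, 6)).
V''(x) = 24x − 144 is negative there, so this is the maximum; V ≈ 332.5538.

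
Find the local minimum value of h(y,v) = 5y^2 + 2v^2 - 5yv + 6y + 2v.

-152/15

∂h/∂y = 10y - 5v + 6 = 0 and ∂h/∂v = -5y + 4v + 2 = 0, so (y, v) = (-34/15, -10/3).
The Hessian has h_{yy} = 10, h_{vv} = 4, h_{yv} = -5, giving D = 15 > 0 with h_{yy} > 0, so the point is a local minimum.
h(-34/15, -10/3) = -152/15.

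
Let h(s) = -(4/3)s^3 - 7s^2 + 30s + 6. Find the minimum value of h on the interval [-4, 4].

The derivative is -4s^2 - 14s + 30, whose only zero in [-4, 4] is s = 3/2.
Candidates: h(-4) = -422/3, h(3/2) = 123/4, h(4) = -214/3.
Hence the absolute minimum is -422/3 at s = -4.

-422/3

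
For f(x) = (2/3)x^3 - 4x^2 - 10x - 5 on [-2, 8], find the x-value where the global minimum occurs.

Differentiating, f'(x) = 2x^2 - 8x - 10; which vanishes at x = -1 and x = 5.
Compare values at every candidate in [-2, 8]: f(-2) = -19/3,  f(-1) = 1/3,  f(5) = -215/3,  f(8) = 1/3.
So the minimum is f(5) = -215/3.

5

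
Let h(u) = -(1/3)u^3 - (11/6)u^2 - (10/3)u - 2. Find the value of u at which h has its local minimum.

h'(u) = -u^2 - (11/3)u - 10/3. Setting h'(u) = 0 gives u ∈ {-2, -5/3}.
Since h''(u) = -2u - 11/3, we get h''(-2) = 1/3 > 0 ⇒ local minimum; h''(-5/3) = -1/3 < 0 ⇒ local maximum.
Thus h has its local minimum at u = -2, with value 0.

-2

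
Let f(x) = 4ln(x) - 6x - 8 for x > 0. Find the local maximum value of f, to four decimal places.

f'(x) = 4/x − 6 = 0 gives x = 2/3.
f''(x) = -4/x², which is negative for x > 0, so this is a local maximum.
f(2/3) = 4·ln(2/3) - 4 - 8 ≈ -13.6219.

-13.6219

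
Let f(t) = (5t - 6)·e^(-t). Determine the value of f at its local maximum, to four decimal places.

By the product rule, f'(t) = (-5t + 11)·e^(-t). Since e^(-t) > 0, the only critical point is t = 11/5.
f''(11/5) has the same sign as -5 < 0, so this is a local maximum.
f(11/5) = (5)·e^(-11/5) ≈ 0.5540.

0.5540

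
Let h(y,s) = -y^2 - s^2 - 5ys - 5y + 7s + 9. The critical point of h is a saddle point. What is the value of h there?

-20/7

∂h/∂y = -2y - 5s - 5 = 0 and ∂h/∂s = -5y - 2s + 7 = 0, so (y, s) = (15/7, -13/7).
The Hessian has h_{yy} = -2, h_{ss} = -2, h_{ys} = -5, giving D = -21 < 0, so the point is a saddle point.
h(15/7, -13/7) = -20/7.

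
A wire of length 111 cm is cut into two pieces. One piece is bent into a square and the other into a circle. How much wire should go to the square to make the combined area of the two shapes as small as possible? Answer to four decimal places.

Let x be the length used for the square. Square side x/4; circle radius (111−x)/(2π).
A(x) = (x/4)² + π·((111−x)/(2π))² = x²/16 + (111−x)²/(4π) for 0 ≤ x ≤ 111. A'(x) = x/8 − (111−x)/(2π) = 0 gives x = 4·111/(π+4) ≈ 62.1710.
A'' = 1/8 + 1/(2π) > 0, so this gives the minimum combined area; x ≈ 62.1710 cm to the square.

62.1710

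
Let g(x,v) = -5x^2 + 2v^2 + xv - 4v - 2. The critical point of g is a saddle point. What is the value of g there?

∂g/∂x = -10x + v = 0 and ∂g/∂v = x + 4v - 4 = 0, so (x, v) = (4/41, 40/41).
The Hessian has g_{xx} = -10, g_{vv} = 4, g_{xv} = 1, giving D = -41 < 0, so the point is a saddle point.
g(4/41, 40/41) = -162/41.

-162/41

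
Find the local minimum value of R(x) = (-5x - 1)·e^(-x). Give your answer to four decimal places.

-2.2466

R'(x) = (-5)·e^(-x) + (-5x - 1)·(-1)·e^(-x) = (5x - 4)·e^(-x). Since e^(-x) > 0, the only critical point is x = 4/5.
R''(4/5) has the same sign as 5 > 0, so this is a local minimum.
R(4/5) = (-5)·e^(-4/5) ≈ -2.2466.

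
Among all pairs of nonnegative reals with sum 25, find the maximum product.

625/4

With x + y = 25, the product is P(x) = x(25 − x).
P'(x) = 25 − 2x = 0 gives x = 25/2; P'' = −2 < 0, so this is the maximum.
P = 25/2·25/2 = 625/4.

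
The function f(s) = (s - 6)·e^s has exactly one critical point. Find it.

f'(s) = 1·e^s + (s - 6)·1·e^s = (s - 5)·e^s. Since e^s > 0, the only critical point is s = 5.
f''(5) has the same sign as 1 > 0, so this is a local minimum.
f(5) = (-1)·e^(5) ≈ -148.4132.

5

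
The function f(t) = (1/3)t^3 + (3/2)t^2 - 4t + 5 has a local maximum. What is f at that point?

f'(t) = t^2 + 3t - 4. Setting f'(t) = 0 gives t ∈ {-4, 1}.
Since f''(t) = 2t + 3, we get f''(-4) = -5 < 0 ⇒ local maximum; f''(1) = 5 > 0 ⇒ local minimum.
So the local maximum value is f(-4) = 71/3.

71/3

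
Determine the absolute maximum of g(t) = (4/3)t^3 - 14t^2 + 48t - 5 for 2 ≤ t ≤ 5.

The derivative is 4t^2 - 28t + 48, which vanishes at t = 3 and t = 4.
Compare values at every candidate in [2, 5]: g(2) = 137/3, g(3) = 49, g(4) = 145/3, g(5) = 155/3.
The maximum over the interval is 155/3, attained at t = 5.

155/3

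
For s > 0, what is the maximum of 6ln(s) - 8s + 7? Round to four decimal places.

R'(s) = 6/s − 8 = 0 gives s = 3/4.
R''(s) = -6/s², which is negative for s > 0, so this is a local maximum.
R(3/4) = 6·ln(3/4) - 6 + 7 ≈ -0.7261.

-0.7261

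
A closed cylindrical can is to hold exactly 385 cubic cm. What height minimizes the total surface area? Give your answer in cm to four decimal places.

7.8848

With radius r and height h, πr²h = 385 so h = 385/(πr²), and S(r) = 2πr² + 2πrh = 2πr² + 2·385/r.
S'(r) = 4πr − 2·385/r² = 0 ⇒ r³ = 385/(2π), so r ≈ 3.9424 and h = 2r ≈ 7.8848.
S''(r) = 4π + 4·385/r³ > 0, so this is the minimum; S ≈ 292.9690.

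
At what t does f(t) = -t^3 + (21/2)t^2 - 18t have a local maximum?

Critical points: f'(t) = -3t^2 + 21t - 18 vanishes at t = 1, 6.
Since f''(t) = -6t + 21, we get f''(1) = 15 > 0 ⇒ local minimum; f''(6) = -15 < 0 ⇒ local maximum.
So the local maximum value is f(6) = 54.

6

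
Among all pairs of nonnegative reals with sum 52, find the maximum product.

676

With x + y = 52, the product is P(x) = x(52 − x).
P'(x) = 52 − 2x = 0 gives x = 26; P'' = −2 < 0, so this is the maximum.
P = 26·26 = 676.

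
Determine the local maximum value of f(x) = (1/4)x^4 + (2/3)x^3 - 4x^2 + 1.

Critical points: f'(x) = x^3 + 2x^2 - 8x vanishes at x = -4, 0, 2.
Second-derivative test with f''(x) = 3x^2 + 4x - 8: f''(-4) = 24 > 0 ⇒ local minimum; f''(0) = -8 < 0 ⇒ local maximum; f''(2) = 12 > 0 ⇒ local minimum.
Thus f has its local maximum at x = 0, with value 1.

1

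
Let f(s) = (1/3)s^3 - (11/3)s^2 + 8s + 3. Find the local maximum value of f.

643/81

f'(s) = s^2 - (22/3)s + 8 = 0 at s = 4/3, 6.
f''(s) = 2s - 22/3. f''(4/3) = -14/3 < 0 ⇒ local maximum; f''(6) = 14/3 > 0 ⇒ local minimum.
The local maximum is f(4/3) = 643/81.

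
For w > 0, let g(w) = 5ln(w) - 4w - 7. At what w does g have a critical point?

g'(w) = 5/w − 4 = 0 gives w = 5/4.
g''(w) = -5/w², which is negative for w > 0, so this is a local maximum.
g(5/4) = 5·ln(5/4) - 5 - 7 ≈ -10.8843.

5/4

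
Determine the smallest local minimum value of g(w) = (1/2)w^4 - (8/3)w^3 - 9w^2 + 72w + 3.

g'(w) = 2w^3 - 8w^2 - 18w + 72 = 0 at w = -3, 3, 4.
Second-derivative test with g''(w) = 6w^2 - 16w - 18: g''(-3) = 84 > 0 ⇒ local minimum; g''(3) = -12 < 0 ⇒ local maximum; g''(4) = 14 > 0 ⇒ local minimum.
The smallest local minimum is g(-3) = -363/2.

-363/2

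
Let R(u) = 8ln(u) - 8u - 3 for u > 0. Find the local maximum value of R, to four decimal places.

R'(u) = 8/u − 8 = 0 gives u = 1.
R''(u) = -8/u², which is negative for u > 0, so this is a local maximum.
R(1) = 8·ln(1) - 8 - 3 ≈ -11.0000.

-11.0000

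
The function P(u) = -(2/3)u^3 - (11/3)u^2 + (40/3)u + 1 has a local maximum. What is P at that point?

865/81

P'(u) = -2u^2 - (22/3)u + 40/3. Setting P'(u) = 0 gives u ∈ {-5, 4/3}.
Since P''(u) = -4u - 22/3, we get P''(-5) = 38/3 > 0 ⇒ local minimum; P''(4/3) = -38/3 < 0 ⇒ local maximum.
So the local maximum value is P(4/3) = 865/81.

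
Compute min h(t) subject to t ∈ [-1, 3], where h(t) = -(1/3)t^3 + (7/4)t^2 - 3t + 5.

11/4

Differentiating, h'(t) = -t^2 + (7/2)t - 3; which vanishes at t = 3/2 and t = 2.
Compare values at every candidate in [-1, 3]: h(-1) = 121/12; h(3/2) = 53/16; h(2) = 10/3; h(3) = 11/4.
The minimum over the interval is 11/4, attained at t = 3.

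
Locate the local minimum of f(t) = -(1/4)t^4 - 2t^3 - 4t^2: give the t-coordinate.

f'(t) = -t^3 - 6t^2 - 8t. Setting f'(t) = 0 gives t ∈ {-4, -2, 0}.
f''(t) = -3t^2 - 12t - 8. f''(-4) = -8 < 0 ⇒ local maximum; f''(-2) = 4 > 0 ⇒ local minimum; f''(0) = -8 < 0 ⇒ local maximum.
The local minimum is f(-2) = -4.

-2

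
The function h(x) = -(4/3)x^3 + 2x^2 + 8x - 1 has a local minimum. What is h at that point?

h'(x) = -4x^2 + 4x + 8 = 0 at x = -1, 2.
Second-derivative test with h''(x) = -8x + 4: h''(-1) = 12 > 0 ⇒ local minimum; h''(2) = -12 < 0 ⇒ local maximum.
Thus h has its local minimum at x = -1, with value -17/3.

-17/3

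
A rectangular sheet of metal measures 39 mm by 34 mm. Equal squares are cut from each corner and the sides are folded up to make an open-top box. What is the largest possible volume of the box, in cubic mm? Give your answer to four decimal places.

3564.1219

With cut size x, the volume is V(x) = x(39 − 2x)(34 − 2x) for 0 < x < 17.
V'(x) = 12x^2 − 292x + 1326. Setting V'(x) = 0 gives x ≈ 6.0407 (the root in (0, 17)).
V''(x) = 24x − 292 is negative there, so this is the maximum; V ≈ 3564.1219.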